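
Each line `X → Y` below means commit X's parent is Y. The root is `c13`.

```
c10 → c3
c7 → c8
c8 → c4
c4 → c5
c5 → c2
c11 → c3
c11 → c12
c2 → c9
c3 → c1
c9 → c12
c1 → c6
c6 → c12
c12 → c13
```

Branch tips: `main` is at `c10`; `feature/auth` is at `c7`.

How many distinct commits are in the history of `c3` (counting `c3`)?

Walking parent pointers from c3: reachable set = {c1, c12, c13, c3, c6}.
That is 5 commits.

5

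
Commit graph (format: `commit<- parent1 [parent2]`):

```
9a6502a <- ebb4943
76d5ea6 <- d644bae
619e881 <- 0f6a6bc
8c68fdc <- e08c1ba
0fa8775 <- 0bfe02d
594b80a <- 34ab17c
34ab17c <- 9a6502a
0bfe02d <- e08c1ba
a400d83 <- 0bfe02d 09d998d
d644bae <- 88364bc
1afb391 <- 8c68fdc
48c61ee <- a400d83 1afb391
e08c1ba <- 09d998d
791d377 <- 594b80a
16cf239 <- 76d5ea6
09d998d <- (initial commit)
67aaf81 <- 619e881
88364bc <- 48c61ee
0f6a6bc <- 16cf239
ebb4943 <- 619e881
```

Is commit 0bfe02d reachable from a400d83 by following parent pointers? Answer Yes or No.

Yes

Ancestors of a400d83 (commits reachable by following parents): {09d998d, 0bfe02d, a400d83, e08c1ba}.
0bfe02d is in that set, so it is an ancestor of a400d83.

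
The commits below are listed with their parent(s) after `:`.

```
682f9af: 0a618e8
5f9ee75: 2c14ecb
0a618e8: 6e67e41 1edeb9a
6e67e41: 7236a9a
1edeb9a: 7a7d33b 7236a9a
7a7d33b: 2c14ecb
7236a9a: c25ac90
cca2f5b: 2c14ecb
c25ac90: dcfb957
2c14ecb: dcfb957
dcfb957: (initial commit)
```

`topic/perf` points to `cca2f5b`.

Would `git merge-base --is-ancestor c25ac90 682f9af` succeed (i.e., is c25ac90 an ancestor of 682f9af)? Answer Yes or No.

Ancestors of 682f9af (commits reachable by following parents): {0a618e8, 1edeb9a, 2c14ecb, 682f9af, 6e67e41, 7236a9a, 7a7d33b, c25ac90, dcfb957}.
c25ac90 is in that set, so it is an ancestor of 682f9af.

Yes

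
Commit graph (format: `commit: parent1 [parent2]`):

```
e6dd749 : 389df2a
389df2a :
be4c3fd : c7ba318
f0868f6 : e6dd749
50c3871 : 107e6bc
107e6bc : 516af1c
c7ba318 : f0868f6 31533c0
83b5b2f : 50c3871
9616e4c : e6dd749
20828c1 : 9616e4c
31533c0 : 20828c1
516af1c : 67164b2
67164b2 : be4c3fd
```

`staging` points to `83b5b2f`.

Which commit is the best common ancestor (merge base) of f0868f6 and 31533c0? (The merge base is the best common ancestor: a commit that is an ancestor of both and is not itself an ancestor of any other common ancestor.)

Ancestors of f0868f6: {389df2a, e6dd749, f0868f6}.
Ancestors of 31533c0: {20828c1, 31533c0, 389df2a, 9616e4c, e6dd749}.
Common ancestors: {389df2a, e6dd749}.
Among these, e6dd749 is not an ancestor of any other common ancestor — it is the merge base.

e6dd749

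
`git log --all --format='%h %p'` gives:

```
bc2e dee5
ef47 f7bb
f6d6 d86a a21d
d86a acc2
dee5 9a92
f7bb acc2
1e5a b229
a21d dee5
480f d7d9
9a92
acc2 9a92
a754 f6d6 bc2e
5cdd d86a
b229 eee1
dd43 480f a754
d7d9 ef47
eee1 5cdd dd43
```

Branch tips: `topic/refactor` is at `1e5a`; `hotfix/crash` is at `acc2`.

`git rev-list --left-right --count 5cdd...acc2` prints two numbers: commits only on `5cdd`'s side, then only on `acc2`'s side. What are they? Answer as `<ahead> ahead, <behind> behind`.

Reachable from 5cdd: {5cdd, 9a92, acc2, d86a}.
Reachable from acc2: {9a92, acc2}.
Only in 5cdd's history (ahead): {5cdd, d86a} — 2.
Only in acc2's history (behind): {} — 0.

2 ahead, 0 behind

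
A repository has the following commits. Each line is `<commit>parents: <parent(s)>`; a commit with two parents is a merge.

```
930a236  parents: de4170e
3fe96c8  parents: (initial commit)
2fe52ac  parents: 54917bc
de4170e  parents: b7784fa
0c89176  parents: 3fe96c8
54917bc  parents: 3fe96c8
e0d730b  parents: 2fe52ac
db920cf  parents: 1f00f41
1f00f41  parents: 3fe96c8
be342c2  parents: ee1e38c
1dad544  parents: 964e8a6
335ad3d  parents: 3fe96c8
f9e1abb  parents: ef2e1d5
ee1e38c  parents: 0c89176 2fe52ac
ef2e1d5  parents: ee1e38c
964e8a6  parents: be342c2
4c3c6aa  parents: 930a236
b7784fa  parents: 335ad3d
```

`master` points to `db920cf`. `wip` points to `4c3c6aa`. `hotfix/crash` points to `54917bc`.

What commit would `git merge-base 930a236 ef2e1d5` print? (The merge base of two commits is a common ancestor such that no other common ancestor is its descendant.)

3fe96c8

Ancestors of 930a236: {335ad3d, 3fe96c8, 930a236, b7784fa, de4170e}.
Ancestors of ef2e1d5: {0c89176, 2fe52ac, 3fe96c8, 54917bc, ee1e38c, ef2e1d5}.
Common ancestors: {3fe96c8}.
The only common ancestor is 3fe96c8, so it is the merge base.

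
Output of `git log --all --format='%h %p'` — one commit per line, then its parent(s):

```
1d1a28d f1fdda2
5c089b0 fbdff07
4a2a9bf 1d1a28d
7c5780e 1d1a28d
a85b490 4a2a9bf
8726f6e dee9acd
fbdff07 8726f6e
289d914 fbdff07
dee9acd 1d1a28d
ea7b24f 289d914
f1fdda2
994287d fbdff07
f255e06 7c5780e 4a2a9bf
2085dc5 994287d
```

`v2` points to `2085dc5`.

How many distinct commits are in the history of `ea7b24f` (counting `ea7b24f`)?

7

Walking parent pointers from ea7b24f: reachable set = {1d1a28d, 289d914, 8726f6e, dee9acd, ea7b24f, f1fdda2, fbdff07}.
That is 7 commits.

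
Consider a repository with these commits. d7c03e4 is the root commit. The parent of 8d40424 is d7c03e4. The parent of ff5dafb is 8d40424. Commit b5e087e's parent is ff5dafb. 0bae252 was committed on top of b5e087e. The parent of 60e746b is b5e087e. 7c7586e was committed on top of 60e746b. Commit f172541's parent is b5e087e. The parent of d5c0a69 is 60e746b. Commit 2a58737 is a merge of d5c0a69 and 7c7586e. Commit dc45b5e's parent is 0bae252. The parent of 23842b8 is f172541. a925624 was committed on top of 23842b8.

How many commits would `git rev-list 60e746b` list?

Walking parent pointers from 60e746b: reachable set = {60e746b, 8d40424, b5e087e, d7c03e4, ff5dafb}.
That is 5 commits.

5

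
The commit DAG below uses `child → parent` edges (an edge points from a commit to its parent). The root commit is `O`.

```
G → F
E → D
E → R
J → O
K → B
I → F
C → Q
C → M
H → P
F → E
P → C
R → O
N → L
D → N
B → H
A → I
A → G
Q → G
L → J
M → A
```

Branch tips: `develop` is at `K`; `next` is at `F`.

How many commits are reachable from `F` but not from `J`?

6

Reachable from F: {D, E, F, J, L, N, O, R}.
Reachable from J: {J, O}.
In F's history but not J's: {D, E, F, L, N, R} — 6 commits.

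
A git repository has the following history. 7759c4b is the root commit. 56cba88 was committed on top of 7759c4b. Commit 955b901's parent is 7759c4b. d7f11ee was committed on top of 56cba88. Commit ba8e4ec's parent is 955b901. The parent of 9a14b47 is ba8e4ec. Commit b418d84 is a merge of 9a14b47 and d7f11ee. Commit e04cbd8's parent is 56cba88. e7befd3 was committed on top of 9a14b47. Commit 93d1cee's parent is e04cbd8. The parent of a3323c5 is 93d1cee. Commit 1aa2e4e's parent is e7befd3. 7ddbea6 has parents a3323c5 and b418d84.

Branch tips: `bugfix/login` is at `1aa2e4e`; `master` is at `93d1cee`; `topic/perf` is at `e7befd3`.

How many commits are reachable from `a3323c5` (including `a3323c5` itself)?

5

Walking parent pointers from a3323c5: reachable set = {56cba88, 7759c4b, 93d1cee, a3323c5, e04cbd8}.
That is 5 commits.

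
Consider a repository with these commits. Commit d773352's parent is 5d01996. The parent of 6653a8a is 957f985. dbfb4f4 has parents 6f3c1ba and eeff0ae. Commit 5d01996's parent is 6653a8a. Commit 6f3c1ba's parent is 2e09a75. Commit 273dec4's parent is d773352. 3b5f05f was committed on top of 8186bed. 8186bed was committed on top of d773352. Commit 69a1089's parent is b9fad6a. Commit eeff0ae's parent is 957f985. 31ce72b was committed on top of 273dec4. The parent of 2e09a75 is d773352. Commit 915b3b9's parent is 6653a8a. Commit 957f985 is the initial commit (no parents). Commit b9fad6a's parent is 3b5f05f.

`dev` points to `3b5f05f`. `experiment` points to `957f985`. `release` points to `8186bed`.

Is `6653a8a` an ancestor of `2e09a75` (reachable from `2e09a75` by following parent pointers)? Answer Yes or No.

Yes

Ancestors of 2e09a75 (commits reachable by following parents): {2e09a75, 5d01996, 6653a8a, 957f985, d773352}.
6653a8a is in that set, so it is an ancestor of 2e09a75.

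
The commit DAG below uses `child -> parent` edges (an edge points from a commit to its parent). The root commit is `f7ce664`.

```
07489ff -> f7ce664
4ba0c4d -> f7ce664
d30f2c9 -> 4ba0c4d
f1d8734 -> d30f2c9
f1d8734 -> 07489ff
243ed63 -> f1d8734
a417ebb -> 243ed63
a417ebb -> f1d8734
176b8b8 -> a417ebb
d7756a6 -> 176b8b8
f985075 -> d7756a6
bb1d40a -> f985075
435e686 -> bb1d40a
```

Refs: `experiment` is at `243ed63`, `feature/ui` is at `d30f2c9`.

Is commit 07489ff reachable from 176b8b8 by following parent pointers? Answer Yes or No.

Yes

Ancestors of 176b8b8 (commits reachable by following parents): {07489ff, 176b8b8, 243ed63, 4ba0c4d, a417ebb, d30f2c9, f1d8734, f7ce664}.
07489ff is in that set, so it is an ancestor of 176b8b8.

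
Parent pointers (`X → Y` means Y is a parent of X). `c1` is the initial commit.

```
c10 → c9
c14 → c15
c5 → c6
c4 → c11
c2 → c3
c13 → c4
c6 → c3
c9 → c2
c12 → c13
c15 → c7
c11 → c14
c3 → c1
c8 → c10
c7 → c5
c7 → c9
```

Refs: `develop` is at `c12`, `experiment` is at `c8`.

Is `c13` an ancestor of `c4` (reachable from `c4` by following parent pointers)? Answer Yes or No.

Ancestors of c4: {c1, c11, c14, c15, c2, c3, c4, c5, c6, c7, c9}.
c13 is not in that set, so it is not an ancestor of c4.

No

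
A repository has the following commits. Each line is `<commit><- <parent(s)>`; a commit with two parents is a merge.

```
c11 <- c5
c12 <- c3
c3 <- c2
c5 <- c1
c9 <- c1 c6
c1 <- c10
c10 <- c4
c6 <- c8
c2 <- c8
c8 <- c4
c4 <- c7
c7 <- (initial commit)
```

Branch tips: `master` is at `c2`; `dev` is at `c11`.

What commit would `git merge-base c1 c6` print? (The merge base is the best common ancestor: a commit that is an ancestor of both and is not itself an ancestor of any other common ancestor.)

c4

Ancestors of c1: {c1, c10, c4, c7}.
Ancestors of c6: {c4, c6, c7, c8}.
Common ancestors: {c4, c7}.
Among these, c4 is not an ancestor of any other common ancestor — it is the merge base.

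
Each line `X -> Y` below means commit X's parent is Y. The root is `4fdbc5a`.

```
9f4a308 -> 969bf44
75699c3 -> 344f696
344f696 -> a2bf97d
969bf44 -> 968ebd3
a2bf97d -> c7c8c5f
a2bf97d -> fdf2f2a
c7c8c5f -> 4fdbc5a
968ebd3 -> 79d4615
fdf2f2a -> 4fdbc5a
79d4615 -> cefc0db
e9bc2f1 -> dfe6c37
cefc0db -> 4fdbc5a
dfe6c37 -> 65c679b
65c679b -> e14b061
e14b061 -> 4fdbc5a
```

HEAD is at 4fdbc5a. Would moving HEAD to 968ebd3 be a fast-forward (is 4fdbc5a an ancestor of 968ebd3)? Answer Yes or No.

Yes

A fast-forward from 4fdbc5a to 968ebd3 is possible iff 4fdbc5a is an ancestor of 968ebd3.
Ancestors of 968ebd3: {4fdbc5a, 79d4615, 968ebd3, cefc0db}.
4fdbc5a is among them, so fast-forward is possible.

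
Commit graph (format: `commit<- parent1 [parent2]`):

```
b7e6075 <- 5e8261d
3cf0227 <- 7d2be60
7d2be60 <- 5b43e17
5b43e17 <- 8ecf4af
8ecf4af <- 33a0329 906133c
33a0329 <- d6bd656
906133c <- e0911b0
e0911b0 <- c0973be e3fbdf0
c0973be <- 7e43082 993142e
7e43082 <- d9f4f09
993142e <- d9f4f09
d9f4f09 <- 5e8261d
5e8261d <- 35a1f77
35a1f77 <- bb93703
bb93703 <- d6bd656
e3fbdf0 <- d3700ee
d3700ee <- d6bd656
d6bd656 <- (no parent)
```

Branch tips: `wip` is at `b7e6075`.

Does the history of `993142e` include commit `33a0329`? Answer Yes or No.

No

Ancestors of 993142e: {35a1f77, 5e8261d, 993142e, bb93703, d6bd656, d9f4f09}.
33a0329 is not in that set, so it is not an ancestor of 993142e.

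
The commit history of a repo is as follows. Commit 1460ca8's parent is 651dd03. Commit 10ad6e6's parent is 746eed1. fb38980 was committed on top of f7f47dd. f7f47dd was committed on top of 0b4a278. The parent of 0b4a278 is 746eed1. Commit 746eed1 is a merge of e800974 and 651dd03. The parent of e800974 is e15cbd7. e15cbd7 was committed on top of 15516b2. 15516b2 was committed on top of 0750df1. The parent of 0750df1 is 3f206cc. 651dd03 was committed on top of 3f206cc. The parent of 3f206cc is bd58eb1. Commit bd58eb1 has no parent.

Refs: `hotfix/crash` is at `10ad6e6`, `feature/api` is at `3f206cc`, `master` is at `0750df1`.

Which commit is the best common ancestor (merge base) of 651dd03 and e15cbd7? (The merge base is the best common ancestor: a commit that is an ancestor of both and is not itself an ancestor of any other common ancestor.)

3f206cc

Ancestors of 651dd03: {3f206cc, 651dd03, bd58eb1}.
Ancestors of e15cbd7: {0750df1, 15516b2, 3f206cc, bd58eb1, e15cbd7}.
Common ancestors: {3f206cc, bd58eb1}.
Among these, 3f206cc is not an ancestor of any other common ancestor — it is the merge base.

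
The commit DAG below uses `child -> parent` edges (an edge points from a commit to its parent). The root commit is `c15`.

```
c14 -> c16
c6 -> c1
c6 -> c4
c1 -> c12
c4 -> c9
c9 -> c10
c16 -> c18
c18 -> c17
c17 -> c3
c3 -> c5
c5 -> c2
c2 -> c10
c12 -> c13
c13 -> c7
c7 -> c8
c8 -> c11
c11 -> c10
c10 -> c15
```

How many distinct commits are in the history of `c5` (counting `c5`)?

Walking parent pointers from c5: reachable set = {c10, c15, c2, c5}.
That is 4 commits.

4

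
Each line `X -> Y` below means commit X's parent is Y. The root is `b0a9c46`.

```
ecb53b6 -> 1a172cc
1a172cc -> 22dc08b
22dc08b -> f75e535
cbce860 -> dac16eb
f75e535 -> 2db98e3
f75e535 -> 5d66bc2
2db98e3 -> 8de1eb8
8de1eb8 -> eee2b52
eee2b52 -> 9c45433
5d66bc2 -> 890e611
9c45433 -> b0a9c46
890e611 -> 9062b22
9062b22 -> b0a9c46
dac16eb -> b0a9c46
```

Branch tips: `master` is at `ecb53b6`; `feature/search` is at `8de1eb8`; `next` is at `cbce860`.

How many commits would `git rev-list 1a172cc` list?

11

Walking parent pointers from 1a172cc: reachable set = {1a172cc, 22dc08b, 2db98e3, 5d66bc2, 890e611, 8de1eb8, 9062b22, 9c45433, b0a9c46, eee2b52, f75e535}.
That is 11 commits.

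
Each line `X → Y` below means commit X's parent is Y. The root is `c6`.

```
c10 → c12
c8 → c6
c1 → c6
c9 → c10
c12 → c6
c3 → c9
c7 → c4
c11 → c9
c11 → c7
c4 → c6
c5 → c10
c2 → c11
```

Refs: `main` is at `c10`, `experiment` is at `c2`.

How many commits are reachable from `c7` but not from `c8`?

Reachable from c7: {c4, c6, c7}.
Reachable from c8: {c6, c8}.
In c7's history but not c8's: {c4, c7} — 2 commits.

2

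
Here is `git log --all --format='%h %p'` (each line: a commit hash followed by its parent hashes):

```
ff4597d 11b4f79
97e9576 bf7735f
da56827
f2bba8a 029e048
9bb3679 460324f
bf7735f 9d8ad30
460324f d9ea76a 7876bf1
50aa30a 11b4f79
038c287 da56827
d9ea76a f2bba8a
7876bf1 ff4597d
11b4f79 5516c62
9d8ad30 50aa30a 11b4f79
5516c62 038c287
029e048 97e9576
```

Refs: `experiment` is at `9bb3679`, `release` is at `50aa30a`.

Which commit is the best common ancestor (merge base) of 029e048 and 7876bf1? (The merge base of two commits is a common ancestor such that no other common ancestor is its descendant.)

11b4f79

Ancestors of 029e048: {029e048, 038c287, 11b4f79, 50aa30a, 5516c62, 97e9576, 9d8ad30, bf7735f, da56827}.
Ancestors of 7876bf1: {038c287, 11b4f79, 5516c62, 7876bf1, da56827, ff4597d}.
Common ancestors: {038c287, 11b4f79, 5516c62, da56827}.
Among these, 11b4f79 is not an ancestor of any other common ancestor — it is the merge base.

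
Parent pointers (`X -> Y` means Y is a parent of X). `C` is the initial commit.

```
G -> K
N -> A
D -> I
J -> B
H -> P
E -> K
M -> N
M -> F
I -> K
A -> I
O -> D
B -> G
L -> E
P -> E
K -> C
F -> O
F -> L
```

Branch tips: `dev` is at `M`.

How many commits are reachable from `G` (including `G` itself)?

Walking parent pointers from G: reachable set = {C, G, K}.
That is 3 commits.

3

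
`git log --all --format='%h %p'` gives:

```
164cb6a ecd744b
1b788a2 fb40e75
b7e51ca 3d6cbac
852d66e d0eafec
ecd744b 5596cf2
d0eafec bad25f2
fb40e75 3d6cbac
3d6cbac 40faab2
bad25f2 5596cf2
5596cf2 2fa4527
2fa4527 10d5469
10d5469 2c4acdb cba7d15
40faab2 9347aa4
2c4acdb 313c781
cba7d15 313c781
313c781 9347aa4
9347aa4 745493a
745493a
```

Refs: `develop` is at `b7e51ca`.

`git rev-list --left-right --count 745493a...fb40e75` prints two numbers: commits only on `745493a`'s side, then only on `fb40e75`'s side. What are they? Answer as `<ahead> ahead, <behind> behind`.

Reachable from 745493a: {745493a}.
Reachable from fb40e75: {3d6cbac, 40faab2, 745493a, 9347aa4, fb40e75}.
Only in 745493a's history (ahead): {} — 0.
Only in fb40e75's history (behind): {3d6cbac, 40faab2, 9347aa4, fb40e75} — 4.

0 ahead, 4 behind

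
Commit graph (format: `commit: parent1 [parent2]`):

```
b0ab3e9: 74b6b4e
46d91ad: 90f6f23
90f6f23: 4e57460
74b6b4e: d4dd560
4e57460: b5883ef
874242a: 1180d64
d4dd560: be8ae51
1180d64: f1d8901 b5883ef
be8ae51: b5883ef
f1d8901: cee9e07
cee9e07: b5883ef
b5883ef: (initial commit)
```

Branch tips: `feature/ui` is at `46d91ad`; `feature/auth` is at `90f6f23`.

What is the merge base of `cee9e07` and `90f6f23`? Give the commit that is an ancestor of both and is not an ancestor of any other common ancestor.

b5883ef

Ancestors of cee9e07: {b5883ef, cee9e07}.
Ancestors of 90f6f23: {4e57460, 90f6f23, b5883ef}.
Common ancestors: {b5883ef}.
The only common ancestor is b5883ef, so it is the merge base.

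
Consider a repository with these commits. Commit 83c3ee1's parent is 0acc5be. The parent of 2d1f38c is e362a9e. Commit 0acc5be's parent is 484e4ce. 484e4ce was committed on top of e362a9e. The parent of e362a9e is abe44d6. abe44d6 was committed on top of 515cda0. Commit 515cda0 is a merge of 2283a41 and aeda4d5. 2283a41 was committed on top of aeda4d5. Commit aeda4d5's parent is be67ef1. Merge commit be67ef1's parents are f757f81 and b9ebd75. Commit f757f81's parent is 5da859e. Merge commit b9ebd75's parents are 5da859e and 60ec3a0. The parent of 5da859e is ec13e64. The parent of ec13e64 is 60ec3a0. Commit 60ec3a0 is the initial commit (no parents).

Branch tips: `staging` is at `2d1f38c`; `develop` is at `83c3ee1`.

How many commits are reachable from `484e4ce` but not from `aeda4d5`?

Reachable from 484e4ce: {2283a41, 484e4ce, 515cda0, 5da859e, 60ec3a0, abe44d6, aeda4d5, b9ebd75, be67ef1, e362a9e, ec13e64, f757f81}.
Reachable from aeda4d5: {5da859e, 60ec3a0, aeda4d5, b9ebd75, be67ef1, ec13e64, f757f81}.
In 484e4ce's history but not aeda4d5's: {2283a41, 484e4ce, 515cda0, abe44d6, e362a9e} — 5 commits.

5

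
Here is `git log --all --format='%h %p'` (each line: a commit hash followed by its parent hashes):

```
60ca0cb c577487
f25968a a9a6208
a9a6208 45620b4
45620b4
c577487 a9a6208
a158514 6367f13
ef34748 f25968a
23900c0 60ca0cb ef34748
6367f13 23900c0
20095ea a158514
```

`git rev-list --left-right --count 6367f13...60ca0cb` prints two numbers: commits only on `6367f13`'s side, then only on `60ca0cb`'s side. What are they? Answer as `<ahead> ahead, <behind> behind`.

4 ahead, 0 behind

Reachable from 6367f13: {23900c0, 45620b4, 60ca0cb, 6367f13, a9a6208, c577487, ef34748, f25968a}.
Reachable from 60ca0cb: {45620b4, 60ca0cb, a9a6208, c577487}.
Only in 6367f13's history (ahead): {23900c0, 6367f13, ef34748, f25968a} — 4.
Only in 60ca0cb's history (behind): {} — 0.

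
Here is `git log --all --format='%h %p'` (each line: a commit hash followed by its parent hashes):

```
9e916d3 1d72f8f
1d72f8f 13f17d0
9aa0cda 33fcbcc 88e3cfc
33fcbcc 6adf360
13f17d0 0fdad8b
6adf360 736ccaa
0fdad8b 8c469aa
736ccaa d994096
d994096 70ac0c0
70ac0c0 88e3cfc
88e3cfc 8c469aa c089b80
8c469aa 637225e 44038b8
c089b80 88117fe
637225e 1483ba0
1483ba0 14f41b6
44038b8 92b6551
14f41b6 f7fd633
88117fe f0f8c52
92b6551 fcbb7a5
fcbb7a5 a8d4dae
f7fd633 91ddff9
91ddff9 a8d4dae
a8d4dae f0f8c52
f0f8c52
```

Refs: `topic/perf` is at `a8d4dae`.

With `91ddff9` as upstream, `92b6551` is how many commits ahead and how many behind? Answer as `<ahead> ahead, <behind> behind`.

2 ahead, 1 behind

Reachable from 92b6551: {92b6551, a8d4dae, f0f8c52, fcbb7a5}.
Reachable from 91ddff9: {91ddff9, a8d4dae, f0f8c52}.
Only in 92b6551's history (ahead): {92b6551, fcbb7a5} — 2.
Only in 91ddff9's history (behind): {91ddff9} — 1.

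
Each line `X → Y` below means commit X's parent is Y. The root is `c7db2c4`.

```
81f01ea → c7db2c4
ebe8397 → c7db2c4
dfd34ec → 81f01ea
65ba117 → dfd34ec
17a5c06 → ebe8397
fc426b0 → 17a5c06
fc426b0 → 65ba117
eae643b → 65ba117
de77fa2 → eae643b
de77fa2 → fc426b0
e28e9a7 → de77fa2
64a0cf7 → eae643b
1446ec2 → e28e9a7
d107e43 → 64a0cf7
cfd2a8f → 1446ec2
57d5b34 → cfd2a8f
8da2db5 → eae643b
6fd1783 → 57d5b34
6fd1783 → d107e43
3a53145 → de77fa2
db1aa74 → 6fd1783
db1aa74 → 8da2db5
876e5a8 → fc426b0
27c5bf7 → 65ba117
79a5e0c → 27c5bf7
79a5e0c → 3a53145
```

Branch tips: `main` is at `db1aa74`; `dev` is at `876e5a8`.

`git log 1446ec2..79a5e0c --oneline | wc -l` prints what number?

Reachable from 79a5e0c: {17a5c06, 27c5bf7, 3a53145, 65ba117, 79a5e0c, 81f01ea, c7db2c4, de77fa2, dfd34ec, eae643b, ebe8397, fc426b0}.
Reachable from 1446ec2: {1446ec2, 17a5c06, 65ba117, 81f01ea, c7db2c4, de77fa2, dfd34ec, e28e9a7, eae643b, ebe8397, fc426b0}.
In 79a5e0c's history but not 1446ec2's: {27c5bf7, 3a53145, 79a5e0c} — 3 commits.

3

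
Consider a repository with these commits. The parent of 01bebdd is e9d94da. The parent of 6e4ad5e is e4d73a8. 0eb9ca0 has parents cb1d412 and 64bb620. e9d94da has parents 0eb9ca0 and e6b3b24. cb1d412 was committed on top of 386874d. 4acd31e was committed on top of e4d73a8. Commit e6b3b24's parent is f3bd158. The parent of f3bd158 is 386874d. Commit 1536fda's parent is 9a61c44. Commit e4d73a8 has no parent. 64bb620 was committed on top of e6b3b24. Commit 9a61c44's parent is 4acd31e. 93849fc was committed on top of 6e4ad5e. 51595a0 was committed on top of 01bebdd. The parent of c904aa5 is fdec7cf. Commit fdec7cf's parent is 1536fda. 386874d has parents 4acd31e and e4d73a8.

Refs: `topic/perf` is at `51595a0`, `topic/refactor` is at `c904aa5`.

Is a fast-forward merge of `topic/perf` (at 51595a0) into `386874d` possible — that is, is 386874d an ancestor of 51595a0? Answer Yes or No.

A fast-forward from 386874d to 51595a0 is possible iff 386874d is an ancestor of 51595a0.
Ancestors of 51595a0: {01bebdd, 0eb9ca0, 386874d, 4acd31e, 51595a0, 64bb620, cb1d412, e4d73a8, e6b3b24, e9d94da, f3bd158}.
386874d is among them, so fast-forward is possible.

Yes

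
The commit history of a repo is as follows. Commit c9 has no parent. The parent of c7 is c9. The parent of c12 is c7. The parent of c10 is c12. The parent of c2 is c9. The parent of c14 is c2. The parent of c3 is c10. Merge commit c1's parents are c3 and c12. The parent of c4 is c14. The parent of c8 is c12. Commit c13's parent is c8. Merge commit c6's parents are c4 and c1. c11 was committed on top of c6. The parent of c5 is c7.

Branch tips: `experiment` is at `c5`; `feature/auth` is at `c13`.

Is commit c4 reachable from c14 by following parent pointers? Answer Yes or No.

No

Ancestors of c14: {c14, c2, c9}.
c4 is not in that set, so it is not an ancestor of c14.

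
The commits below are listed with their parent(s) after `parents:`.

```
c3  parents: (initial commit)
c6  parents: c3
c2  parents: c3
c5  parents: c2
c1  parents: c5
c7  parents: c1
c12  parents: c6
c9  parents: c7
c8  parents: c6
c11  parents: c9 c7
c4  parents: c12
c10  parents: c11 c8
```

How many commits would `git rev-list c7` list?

5

Walking parent pointers from c7: reachable set = {c1, c2, c3, c5, c7}.
That is 5 commits.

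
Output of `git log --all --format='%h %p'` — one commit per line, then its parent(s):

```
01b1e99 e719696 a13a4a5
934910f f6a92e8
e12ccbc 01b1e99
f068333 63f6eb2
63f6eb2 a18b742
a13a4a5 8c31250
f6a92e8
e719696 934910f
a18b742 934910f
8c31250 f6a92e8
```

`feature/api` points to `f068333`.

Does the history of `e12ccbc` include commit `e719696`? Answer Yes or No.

Ancestors of e12ccbc (commits reachable by following parents): {01b1e99, 8c31250, 934910f, a13a4a5, e12ccbc, e719696, f6a92e8}.
e719696 is in that set, so it is an ancestor of e12ccbc.

Yes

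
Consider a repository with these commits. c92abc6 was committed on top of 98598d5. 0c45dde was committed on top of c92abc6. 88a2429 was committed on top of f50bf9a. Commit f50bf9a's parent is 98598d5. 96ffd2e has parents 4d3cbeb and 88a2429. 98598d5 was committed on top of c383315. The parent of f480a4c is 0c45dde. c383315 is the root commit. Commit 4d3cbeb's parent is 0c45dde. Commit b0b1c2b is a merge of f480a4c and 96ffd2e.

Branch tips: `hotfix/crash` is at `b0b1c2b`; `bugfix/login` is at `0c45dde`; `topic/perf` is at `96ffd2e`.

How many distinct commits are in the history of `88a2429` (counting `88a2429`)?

4

Walking parent pointers from 88a2429: reachable set = {88a2429, 98598d5, c383315, f50bf9a}.
That is 4 commits.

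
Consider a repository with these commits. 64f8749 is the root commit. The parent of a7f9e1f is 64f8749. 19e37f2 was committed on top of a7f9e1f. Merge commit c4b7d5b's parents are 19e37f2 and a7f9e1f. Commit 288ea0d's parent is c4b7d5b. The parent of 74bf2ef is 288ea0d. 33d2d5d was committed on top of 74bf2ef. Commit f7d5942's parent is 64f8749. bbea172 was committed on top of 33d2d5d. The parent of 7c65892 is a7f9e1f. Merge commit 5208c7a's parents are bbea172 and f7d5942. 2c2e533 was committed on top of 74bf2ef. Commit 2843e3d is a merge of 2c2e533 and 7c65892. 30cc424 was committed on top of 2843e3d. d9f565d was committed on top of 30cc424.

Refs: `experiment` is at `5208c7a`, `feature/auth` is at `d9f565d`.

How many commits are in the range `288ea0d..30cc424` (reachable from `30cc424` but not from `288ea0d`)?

Reachable from 30cc424: {19e37f2, 2843e3d, 288ea0d, 2c2e533, 30cc424, 64f8749, 74bf2ef, 7c65892, a7f9e1f, c4b7d5b}.
Reachable from 288ea0d: {19e37f2, 288ea0d, 64f8749, a7f9e1f, c4b7d5b}.
In 30cc424's history but not 288ea0d's: {2843e3d, 2c2e533, 30cc424, 74bf2ef, 7c65892} — 5 commits.

5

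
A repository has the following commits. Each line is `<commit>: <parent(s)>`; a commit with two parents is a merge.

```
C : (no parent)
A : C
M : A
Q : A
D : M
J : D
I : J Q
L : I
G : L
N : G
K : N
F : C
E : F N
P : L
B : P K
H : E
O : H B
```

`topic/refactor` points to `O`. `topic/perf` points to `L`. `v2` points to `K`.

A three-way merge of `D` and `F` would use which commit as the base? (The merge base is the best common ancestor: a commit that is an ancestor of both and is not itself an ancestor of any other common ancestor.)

C

Ancestors of D: {A, C, D, M}.
Ancestors of F: {C, F}.
Common ancestors: {C}.
The only common ancestor is C, so it is the merge base.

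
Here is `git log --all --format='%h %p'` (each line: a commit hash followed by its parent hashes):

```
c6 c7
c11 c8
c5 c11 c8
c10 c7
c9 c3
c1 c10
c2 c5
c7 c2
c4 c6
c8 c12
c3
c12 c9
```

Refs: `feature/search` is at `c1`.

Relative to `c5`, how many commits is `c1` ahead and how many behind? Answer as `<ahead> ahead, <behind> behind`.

Reachable from c1: {c1, c10, c11, c12, c2, c3, c5, c7, c8, c9}.
Reachable from c5: {c11, c12, c3, c5, c8, c9}.
Only in c1's history (ahead): {c1, c10, c2, c7} — 4.
Only in c5's history (behind): {} — 0.

4 ahead, 0 behind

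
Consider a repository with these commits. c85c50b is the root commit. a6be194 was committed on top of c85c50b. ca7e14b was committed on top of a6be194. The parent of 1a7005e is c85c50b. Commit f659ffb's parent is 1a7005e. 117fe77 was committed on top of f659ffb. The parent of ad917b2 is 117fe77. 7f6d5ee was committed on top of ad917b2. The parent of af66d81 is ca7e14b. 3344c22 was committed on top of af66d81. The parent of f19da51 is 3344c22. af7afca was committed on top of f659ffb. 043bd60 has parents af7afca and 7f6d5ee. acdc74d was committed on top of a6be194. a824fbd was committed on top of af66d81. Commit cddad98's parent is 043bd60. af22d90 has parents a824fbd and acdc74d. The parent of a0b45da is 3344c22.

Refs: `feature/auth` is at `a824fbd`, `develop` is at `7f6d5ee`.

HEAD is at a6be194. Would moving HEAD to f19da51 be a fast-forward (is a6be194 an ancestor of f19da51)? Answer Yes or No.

Yes

A fast-forward from a6be194 to f19da51 is possible iff a6be194 is an ancestor of f19da51.
Ancestors of f19da51: {3344c22, a6be194, af66d81, c85c50b, ca7e14b, f19da51}.
a6be194 is among them, so fast-forward is possible.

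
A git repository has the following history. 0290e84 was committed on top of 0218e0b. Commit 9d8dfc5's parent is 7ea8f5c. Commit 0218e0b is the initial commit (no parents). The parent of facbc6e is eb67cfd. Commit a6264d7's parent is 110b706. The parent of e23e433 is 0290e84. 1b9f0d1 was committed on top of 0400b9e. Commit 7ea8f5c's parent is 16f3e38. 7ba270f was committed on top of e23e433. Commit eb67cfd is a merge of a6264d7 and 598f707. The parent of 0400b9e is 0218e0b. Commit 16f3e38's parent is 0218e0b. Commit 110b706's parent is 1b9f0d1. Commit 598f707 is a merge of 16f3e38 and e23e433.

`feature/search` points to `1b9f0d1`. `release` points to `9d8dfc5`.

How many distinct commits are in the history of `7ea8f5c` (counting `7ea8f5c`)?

3

Walking parent pointers from 7ea8f5c: reachable set = {0218e0b, 16f3e38, 7ea8f5c}.
That is 3 commits.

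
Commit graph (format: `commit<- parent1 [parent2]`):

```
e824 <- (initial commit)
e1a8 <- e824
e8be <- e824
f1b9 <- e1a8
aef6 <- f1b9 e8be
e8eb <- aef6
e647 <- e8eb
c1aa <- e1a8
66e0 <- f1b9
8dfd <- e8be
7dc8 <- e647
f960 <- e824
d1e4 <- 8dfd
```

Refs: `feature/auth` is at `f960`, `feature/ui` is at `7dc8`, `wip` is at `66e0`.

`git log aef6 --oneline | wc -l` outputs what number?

Walking parent pointers from aef6: reachable set = {aef6, e1a8, e824, e8be, f1b9}.
That is 5 commits.

5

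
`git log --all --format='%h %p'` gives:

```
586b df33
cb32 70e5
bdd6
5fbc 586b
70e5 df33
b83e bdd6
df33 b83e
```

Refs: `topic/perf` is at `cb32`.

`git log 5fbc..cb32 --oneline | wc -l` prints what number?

Reachable from cb32: {70e5, b83e, bdd6, cb32, df33}.
Reachable from 5fbc: {586b, 5fbc, b83e, bdd6, df33}.
In cb32's history but not 5fbc's: {70e5, cb32} — 2 commits.

2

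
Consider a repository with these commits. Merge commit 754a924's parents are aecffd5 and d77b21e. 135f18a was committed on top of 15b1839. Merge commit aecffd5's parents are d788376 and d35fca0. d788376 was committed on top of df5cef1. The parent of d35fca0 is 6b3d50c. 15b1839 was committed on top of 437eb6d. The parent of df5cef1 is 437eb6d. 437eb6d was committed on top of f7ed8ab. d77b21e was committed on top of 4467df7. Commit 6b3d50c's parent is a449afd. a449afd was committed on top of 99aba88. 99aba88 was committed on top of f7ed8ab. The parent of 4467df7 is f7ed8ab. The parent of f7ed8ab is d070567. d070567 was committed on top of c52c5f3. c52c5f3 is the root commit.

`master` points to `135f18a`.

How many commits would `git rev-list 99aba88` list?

4

Walking parent pointers from 99aba88: reachable set = {99aba88, c52c5f3, d070567, f7ed8ab}.
That is 4 commits.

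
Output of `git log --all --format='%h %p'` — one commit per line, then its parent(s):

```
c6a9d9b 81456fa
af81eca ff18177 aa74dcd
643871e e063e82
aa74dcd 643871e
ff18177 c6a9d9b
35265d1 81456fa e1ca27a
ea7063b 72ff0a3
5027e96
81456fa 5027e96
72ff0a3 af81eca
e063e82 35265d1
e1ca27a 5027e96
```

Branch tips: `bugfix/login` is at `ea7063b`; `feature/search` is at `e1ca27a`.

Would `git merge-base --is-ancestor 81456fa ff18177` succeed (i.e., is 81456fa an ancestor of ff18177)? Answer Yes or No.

Yes

Ancestors of ff18177 (commits reachable by following parents): {5027e96, 81456fa, c6a9d9b, ff18177}.
81456fa is in that set, so it is an ancestor of ff18177.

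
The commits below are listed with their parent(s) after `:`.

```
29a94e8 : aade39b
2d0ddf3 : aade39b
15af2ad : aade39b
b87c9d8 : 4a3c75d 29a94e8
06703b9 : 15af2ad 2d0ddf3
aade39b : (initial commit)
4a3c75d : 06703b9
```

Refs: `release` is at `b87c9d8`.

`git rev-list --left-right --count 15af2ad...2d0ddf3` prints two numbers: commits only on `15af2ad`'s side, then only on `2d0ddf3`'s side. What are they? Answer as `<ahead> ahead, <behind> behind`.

1 ahead, 1 behind

Reachable from 15af2ad: {15af2ad, aade39b}.
Reachable from 2d0ddf3: {2d0ddf3, aade39b}.
Only in 15af2ad's history (ahead): {15af2ad} — 1.
Only in 2d0ddf3's history (behind): {2d0ddf3} — 1.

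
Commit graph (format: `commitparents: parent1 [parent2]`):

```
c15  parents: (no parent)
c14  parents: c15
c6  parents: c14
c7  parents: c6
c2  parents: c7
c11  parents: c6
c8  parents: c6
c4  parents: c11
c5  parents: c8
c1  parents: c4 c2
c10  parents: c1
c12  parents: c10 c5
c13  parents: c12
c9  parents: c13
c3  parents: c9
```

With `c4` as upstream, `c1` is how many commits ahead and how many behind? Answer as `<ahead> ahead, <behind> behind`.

Reachable from c1: {c1, c11, c14, c15, c2, c4, c6, c7}.
Reachable from c4: {c11, c14, c15, c4, c6}.
Only in c1's history (ahead): {c1, c2, c7} — 3.
Only in c4's history (behind): {} — 0.

3 ahead, 0 behind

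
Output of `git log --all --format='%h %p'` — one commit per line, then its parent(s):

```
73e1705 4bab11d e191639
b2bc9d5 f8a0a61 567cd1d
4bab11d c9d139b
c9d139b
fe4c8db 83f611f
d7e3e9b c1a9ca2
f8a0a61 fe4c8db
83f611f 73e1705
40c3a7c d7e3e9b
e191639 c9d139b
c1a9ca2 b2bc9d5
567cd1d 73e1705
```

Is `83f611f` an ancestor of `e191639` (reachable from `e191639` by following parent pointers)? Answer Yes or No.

No

Ancestors of e191639: {c9d139b, e191639}.
83f611f is not in that set, so it is not an ancestor of e191639.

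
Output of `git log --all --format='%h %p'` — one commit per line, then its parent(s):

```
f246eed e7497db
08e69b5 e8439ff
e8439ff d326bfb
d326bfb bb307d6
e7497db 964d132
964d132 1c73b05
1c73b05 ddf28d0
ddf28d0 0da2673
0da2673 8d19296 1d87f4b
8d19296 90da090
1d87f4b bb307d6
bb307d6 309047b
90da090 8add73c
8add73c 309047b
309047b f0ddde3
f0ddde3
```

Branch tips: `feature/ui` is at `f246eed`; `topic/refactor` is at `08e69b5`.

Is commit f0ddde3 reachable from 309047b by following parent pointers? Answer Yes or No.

Yes

Ancestors of 309047b (commits reachable by following parents): {309047b, f0ddde3}.
f0ddde3 is in that set, so it is an ancestor of 309047b.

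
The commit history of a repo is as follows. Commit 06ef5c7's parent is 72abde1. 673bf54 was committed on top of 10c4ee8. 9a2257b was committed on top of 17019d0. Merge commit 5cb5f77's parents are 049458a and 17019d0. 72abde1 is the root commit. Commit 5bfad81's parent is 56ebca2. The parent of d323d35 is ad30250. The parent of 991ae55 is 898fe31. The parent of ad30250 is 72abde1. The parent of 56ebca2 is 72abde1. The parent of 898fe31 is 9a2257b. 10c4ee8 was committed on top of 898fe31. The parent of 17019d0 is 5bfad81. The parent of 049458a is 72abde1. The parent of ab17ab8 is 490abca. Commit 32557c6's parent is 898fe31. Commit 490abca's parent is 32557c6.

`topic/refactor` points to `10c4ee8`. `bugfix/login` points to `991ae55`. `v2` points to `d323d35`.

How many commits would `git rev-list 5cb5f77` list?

6

Walking parent pointers from 5cb5f77: reachable set = {049458a, 17019d0, 56ebca2, 5bfad81, 5cb5f77, 72abde1}.
That is 6 commits.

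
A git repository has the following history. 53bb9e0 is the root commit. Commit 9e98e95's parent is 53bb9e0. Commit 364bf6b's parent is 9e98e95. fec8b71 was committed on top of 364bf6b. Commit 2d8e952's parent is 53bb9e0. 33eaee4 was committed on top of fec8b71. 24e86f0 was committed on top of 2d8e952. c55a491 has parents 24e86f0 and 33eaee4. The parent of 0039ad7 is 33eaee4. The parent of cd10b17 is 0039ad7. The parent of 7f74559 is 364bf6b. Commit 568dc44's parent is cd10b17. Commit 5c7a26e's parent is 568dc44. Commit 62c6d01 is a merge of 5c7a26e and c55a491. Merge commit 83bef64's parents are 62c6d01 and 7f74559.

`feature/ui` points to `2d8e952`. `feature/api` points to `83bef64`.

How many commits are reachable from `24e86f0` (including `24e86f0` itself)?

3

Walking parent pointers from 24e86f0: reachable set = {24e86f0, 2d8e952, 53bb9e0}.
That is 3 commits.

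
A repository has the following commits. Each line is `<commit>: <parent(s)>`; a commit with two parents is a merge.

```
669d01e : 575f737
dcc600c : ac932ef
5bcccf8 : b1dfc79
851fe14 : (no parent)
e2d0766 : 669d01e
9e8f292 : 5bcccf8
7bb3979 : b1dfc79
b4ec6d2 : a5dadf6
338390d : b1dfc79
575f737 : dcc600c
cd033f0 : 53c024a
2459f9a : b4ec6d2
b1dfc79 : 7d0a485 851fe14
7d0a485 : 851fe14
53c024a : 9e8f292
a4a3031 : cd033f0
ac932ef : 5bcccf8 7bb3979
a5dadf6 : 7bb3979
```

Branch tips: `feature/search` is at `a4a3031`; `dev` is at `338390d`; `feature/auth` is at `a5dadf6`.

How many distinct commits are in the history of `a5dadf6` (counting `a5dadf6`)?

Walking parent pointers from a5dadf6: reachable set = {7bb3979, 7d0a485, 851fe14, a5dadf6, b1dfc79}.
That is 5 commits.

5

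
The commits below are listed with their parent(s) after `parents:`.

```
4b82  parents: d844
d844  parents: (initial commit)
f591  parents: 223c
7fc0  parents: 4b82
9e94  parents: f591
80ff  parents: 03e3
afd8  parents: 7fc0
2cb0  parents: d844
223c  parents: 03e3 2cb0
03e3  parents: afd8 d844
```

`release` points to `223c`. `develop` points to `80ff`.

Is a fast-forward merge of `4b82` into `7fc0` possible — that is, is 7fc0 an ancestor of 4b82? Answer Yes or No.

A fast-forward from 7fc0 to 4b82 is possible iff 7fc0 is an ancestor of 4b82.
Ancestors of 4b82: {4b82, d844}.
7fc0 is not among them, so fast-forward is not possible.

No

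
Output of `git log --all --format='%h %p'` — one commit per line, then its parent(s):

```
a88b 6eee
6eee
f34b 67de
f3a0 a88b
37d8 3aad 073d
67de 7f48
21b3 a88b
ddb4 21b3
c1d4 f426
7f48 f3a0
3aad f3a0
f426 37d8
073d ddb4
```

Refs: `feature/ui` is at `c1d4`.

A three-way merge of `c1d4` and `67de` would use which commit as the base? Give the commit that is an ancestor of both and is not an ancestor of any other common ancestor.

f3a0

Ancestors of c1d4: {073d, 21b3, 37d8, 3aad, 6eee, a88b, c1d4, ddb4, f3a0, f426}.
Ancestors of 67de: {67de, 6eee, 7f48, a88b, f3a0}.
Common ancestors: {6eee, a88b, f3a0}.
Among these, f3a0 is not an ancestor of any other common ancestor — it is the merge base.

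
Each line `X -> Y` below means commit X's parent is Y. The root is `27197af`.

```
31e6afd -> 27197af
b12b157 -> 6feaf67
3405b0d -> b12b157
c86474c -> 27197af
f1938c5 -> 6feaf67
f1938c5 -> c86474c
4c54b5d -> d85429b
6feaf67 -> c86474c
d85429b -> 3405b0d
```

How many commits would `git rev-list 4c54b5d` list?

7

Walking parent pointers from 4c54b5d: reachable set = {27197af, 3405b0d, 4c54b5d, 6feaf67, b12b157, c86474c, d85429b}.
That is 7 commits.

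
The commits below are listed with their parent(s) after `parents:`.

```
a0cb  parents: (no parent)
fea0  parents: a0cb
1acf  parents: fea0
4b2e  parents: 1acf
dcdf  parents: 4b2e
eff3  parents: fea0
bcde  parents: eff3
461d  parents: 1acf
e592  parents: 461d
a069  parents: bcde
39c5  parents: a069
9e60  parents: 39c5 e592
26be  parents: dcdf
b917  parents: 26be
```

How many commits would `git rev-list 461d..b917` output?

Reachable from b917: {1acf, 26be, 4b2e, a0cb, b917, dcdf, fea0}.
Reachable from 461d: {1acf, 461d, a0cb, fea0}.
In b917's history but not 461d's: {26be, 4b2e, b917, dcdf} — 4 commits.

4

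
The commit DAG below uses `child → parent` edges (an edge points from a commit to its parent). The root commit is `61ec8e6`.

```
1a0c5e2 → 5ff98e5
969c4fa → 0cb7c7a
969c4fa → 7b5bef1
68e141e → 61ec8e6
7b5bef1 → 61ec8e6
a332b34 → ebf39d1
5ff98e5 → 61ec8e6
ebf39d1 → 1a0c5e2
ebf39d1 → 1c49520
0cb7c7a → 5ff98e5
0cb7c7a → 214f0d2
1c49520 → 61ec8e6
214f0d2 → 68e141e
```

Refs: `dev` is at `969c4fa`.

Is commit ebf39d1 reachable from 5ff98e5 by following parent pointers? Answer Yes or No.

Ancestors of 5ff98e5: {5ff98e5, 61ec8e6}.
ebf39d1 is not in that set, so it is not an ancestor of 5ff98e5.

No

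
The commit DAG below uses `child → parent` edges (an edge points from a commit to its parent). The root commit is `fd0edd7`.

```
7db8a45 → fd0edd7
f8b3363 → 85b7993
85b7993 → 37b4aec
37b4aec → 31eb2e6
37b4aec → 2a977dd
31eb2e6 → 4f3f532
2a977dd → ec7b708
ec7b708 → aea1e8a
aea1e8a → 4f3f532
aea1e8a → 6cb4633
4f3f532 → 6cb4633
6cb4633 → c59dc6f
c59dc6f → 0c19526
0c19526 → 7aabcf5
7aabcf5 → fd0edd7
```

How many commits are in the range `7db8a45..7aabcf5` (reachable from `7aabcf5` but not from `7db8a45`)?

1

Reachable from 7aabcf5: {7aabcf5, fd0edd7}.
Reachable from 7db8a45: {7db8a45, fd0edd7}.
In 7aabcf5's history but not 7db8a45's: {7aabcf5} — 1 commit.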